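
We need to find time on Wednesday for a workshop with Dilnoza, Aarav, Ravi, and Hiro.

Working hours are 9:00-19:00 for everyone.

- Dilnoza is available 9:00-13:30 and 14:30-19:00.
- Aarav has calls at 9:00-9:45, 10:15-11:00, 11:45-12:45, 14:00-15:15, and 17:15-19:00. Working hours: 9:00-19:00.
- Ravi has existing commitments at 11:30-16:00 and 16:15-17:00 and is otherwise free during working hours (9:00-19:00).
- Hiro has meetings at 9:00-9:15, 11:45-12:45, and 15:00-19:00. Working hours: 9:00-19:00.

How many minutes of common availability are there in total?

Aarav free within 09:00–19:00: 09:45–10:15, 11:00–11:45, 12:45–14:00, 15:15–17:15.
Ravi free within 09:00–19:00: 09:00–11:30, 16:00–16:15, 17:00–19:00.
Hiro free within 09:00–19:00: 09:15–11:45, 12:45–15:00.
Dilnoza ∩ Aarav: 09:45–10:15, 11:00–11:45, 12:45–13:30, 15:15–17:15.
Dilnoza ∩ Aarav ∩ Ravi: 09:45–10:15, 11:00–11:30, 16:00–16:15, 17:00–17:15.
Dilnoza ∩ Aarav ∩ Ravi ∩ Hiro: 09:45–10:15, 11:00–11:30.
Total common minutes: 30 + 30 = 60.

60 minutes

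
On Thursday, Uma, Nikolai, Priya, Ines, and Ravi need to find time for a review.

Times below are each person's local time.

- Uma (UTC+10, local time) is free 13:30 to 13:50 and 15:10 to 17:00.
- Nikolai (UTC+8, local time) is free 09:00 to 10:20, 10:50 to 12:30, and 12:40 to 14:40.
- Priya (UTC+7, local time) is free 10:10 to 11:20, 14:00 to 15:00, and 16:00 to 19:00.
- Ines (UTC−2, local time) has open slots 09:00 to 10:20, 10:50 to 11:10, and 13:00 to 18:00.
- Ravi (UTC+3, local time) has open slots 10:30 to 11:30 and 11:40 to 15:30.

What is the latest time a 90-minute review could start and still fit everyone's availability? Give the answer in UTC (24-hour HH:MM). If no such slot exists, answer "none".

Uma → UTC: 03:30–03:50, 05:10–07:00.
Nikolai → UTC: 01:00–02:20, 02:50–04:30, 04:40–06:40.
Priya → UTC: 03:10–04:20, 07:00–08:00, 09:00–12:00.
Ines → UTC: 11:00–12:20, 12:50–13:10, 15:00–20:00.
Ravi → UTC: 07:30–08:30, 08:40–12:30.
Uma ∩ Nikolai: 03:30–03:50, 05:10–06:40.
Uma ∩ Nikolai ∩ Priya: 03:30–03:50.
Uma ∩ Nikolai ∩ Priya ∩ Ines: (none).
Uma ∩ Nikolai ∩ Priya ∩ Ines ∩ Ravi: (none).
Windows ≥ 90 min: (none).

none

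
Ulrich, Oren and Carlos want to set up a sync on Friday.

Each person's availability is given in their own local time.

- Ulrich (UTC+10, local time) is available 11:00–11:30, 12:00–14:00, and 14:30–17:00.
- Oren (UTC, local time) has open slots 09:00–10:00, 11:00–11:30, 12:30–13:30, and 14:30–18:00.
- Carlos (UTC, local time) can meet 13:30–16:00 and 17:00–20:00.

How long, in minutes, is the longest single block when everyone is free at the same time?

0 minutes

Ulrich → UTC: 01:00–01:30, 02:00–04:00, 04:30–07:00.
Oren → UTC: 09:00–10:00, 11:00–11:30, 12:30–13:30, 14:30–18:00.
Carlos → UTC: 13:30–16:00, 17:00–20:00.
Ulrich ∩ Oren: (none).
Ulrich ∩ Oren ∩ Carlos: (none).
No common window.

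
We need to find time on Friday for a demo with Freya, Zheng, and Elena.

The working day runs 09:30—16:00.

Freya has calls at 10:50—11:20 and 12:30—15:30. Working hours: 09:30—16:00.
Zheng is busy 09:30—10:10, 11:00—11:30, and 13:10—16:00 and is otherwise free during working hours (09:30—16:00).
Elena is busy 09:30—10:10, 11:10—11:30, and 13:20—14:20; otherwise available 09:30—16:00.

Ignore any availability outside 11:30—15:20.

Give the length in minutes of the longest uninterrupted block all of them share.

Freya free within 09:30–16:00: 09:30–10:50, 11:20–12:30, 15:30–16:00.
Zheng free within 09:30–16:00: 10:10–11:00, 11:30–13:10.
Elena free within 09:30–16:00: 10:10–11:10, 11:30–13:20, 14:20–16:00.
Freya ∩ Zheng: 10:10–10:50, 11:30–12:30.
Freya ∩ Zheng ∩ Elena: 10:10–10:50, 11:30–12:30.
Restricted to 11:30–15:20: 11:30–12:30.
Single common window of 60 minutes.

60 minutes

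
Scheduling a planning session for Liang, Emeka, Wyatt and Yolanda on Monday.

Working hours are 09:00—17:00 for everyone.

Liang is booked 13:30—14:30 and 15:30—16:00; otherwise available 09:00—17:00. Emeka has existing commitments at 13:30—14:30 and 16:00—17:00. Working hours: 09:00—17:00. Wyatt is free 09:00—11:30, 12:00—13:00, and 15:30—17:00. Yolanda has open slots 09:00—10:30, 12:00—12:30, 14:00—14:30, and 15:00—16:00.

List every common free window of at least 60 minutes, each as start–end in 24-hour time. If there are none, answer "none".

09:00–10:30

Liang free within 09:00–17:00: 09:00–13:30, 14:30–15:30, 16:00–17:00.
Emeka free within 09:00–17:00: 09:00–13:30, 14:30–16:00.
Liang ∩ Emeka: 09:00–13:30, 14:30–15:30.
Liang ∩ Emeka ∩ Wyatt: 09:00–11:30, 12:00–13:00.
Liang ∩ Emeka ∩ Wyatt ∩ Yolanda: 09:00–10:30, 12:00–12:30.
Windows ≥ 60 min: 09:00–10:30.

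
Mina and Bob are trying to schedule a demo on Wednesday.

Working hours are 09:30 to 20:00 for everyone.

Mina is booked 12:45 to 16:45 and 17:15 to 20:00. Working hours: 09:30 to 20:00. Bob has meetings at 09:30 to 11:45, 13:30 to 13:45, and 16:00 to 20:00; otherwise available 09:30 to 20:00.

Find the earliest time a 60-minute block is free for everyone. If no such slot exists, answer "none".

Mina free within 09:30–20:00: 09:30–12:45, 16:45–17:15.
Bob free within 09:30–20:00: 11:45–13:30, 13:45–16:00.
Mina ∩ Bob: 11:45–12:45.
Windows ≥ 60 min: 11:45–12:45.
Earliest such window starts at 11:45.

11:45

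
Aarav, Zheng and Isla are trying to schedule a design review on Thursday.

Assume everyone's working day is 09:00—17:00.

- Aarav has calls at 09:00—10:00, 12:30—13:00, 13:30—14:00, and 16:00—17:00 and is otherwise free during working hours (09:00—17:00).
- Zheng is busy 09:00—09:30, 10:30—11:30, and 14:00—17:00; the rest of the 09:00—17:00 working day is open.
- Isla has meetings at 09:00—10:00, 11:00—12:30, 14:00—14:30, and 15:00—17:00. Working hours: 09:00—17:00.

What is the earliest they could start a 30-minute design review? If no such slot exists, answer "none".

10:00

Aarav free within 09:00–17:00: 10:00–12:30, 13:00–13:30, 14:00–16:00.
Zheng free within 09:00–17:00: 09:30–10:30, 11:30–14:00.
Isla free within 09:00–17:00: 10:00–11:00, 12:30–14:00, 14:30–15:00.
Aarav ∩ Zheng: 10:00–10:30, 11:30–12:30, 13:00–13:30.
Aarav ∩ Zheng ∩ Isla: 10:00–10:30, 13:00–13:30.
Windows ≥ 30 min: 10:00–10:30, 13:00–13:30.
Earliest such window starts at 10:00.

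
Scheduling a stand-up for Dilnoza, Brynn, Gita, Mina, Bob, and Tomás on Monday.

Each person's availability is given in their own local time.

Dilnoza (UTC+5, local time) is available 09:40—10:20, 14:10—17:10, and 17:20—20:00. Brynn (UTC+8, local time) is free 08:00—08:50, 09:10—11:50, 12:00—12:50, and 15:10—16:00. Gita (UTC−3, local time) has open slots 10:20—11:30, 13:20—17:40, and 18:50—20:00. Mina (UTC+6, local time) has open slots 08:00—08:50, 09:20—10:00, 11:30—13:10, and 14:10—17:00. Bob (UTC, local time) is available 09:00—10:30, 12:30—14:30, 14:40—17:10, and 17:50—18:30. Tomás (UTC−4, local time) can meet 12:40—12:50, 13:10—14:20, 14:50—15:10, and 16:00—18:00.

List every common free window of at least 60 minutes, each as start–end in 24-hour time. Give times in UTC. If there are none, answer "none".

none

Dilnoza → UTC: 04:40–05:20, 09:10–12:10, 12:20–15:00.
Brynn → UTC: 00:00–00:50, 01:10–03:50, 04:00–04:50, 07:10–08:00.
Gita → UTC: 13:20–14:30, 16:20–20:40, 21:50–23:00.
Mina → UTC: 02:00–02:50, 03:20–04:00, 05:30–07:10, 08:10–11:00.
Bob → UTC: 09:00–10:30, 12:30–14:30, 14:40–17:10, 17:50–18:30.
Tomás → UTC: 16:40–16:50, 17:10–18:20, 18:50–19:10, 20:00–22:00.
Dilnoza ∩ Brynn: 04:40–04:50.
Dilnoza ∩ Brynn ∩ Gita: (none).
Dilnoza ∩ Brynn ∩ Gita ∩ Mina: (none).
Dilnoza ∩ Brynn ∩ Gita ∩ Mina ∩ Bob: (none).
Dilnoza ∩ Brynn ∩ Gita ∩ Mina ∩ Bob ∩ Tomás: (none).
Windows ≥ 60 min: (none).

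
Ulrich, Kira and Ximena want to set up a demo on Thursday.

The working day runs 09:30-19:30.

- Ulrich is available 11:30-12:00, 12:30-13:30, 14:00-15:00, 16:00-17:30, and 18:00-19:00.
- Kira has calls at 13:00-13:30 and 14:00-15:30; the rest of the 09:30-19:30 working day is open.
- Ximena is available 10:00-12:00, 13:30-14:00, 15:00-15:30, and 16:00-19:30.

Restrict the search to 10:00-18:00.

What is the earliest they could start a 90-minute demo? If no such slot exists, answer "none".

Kira free within 09:30–19:30: 09:30–13:00, 13:30–14:00, 15:30–19:30.
Ulrich ∩ Kira: 11:30–12:00, 12:30–13:00, 16:00–17:30, 18:00–19:00.
Ulrich ∩ Kira ∩ Ximena: 11:30–12:00, 16:00–17:30, 18:00–19:00.
Restricted to 10:00–18:00: 11:30–12:00, 16:00–17:30.
Windows ≥ 90 min: 16:00–17:30.
Earliest such window starts at 16:00.

16:00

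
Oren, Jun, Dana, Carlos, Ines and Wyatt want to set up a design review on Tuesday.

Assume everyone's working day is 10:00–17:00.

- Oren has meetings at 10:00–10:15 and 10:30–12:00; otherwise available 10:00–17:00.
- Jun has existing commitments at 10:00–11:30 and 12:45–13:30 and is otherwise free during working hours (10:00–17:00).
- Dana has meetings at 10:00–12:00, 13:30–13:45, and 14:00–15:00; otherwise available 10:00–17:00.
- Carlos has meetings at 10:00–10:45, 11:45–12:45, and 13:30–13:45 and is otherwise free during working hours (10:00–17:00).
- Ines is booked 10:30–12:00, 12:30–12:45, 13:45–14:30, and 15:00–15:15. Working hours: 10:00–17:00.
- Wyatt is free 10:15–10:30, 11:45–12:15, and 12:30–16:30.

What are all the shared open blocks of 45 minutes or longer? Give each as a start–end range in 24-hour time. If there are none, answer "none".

15:15–16:30

Oren free within 10:00–17:00: 10:15–10:30, 12:00–17:00.
Jun free within 10:00–17:00: 11:30–12:45, 13:30–17:00.
Dana free within 10:00–17:00: 12:00–13:30, 13:45–14:00, 15:00–17:00.
Carlos free within 10:00–17:00: 10:45–11:45, 12:45–13:30, 13:45–17:00.
Ines free within 10:00–17:00: 10:00–10:30, 12:00–12:30, 12:45–13:45, 14:30–15:00, 15:15–17:00.
Oren ∩ Jun: 12:00–12:45, 13:30–17:00.
Oren ∩ Jun ∩ Dana: 12:00–12:45, 13:45–14:00, 15:00–17:00.
Oren ∩ Jun ∩ Dana ∩ Carlos: 13:45–14:00, 15:00–17:00.
Oren ∩ Jun ∩ Dana ∩ Carlos ∩ Ines: 15:15–17:00.
Oren ∩ Jun ∩ Dana ∩ Carlos ∩ Ines ∩ Wyatt: 15:15–16:30.
Windows ≥ 45 min: 15:15–16:30.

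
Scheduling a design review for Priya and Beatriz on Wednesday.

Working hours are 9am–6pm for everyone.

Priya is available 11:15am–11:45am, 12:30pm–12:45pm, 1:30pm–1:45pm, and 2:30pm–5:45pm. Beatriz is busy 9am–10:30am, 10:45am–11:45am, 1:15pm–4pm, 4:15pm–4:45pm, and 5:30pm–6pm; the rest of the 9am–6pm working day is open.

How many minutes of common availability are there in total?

Beatriz free within 09:00–18:00: 10:30–10:45, 11:45–13:15, 16:00–16:15, 16:45–17:30.
Priya ∩ Beatriz: 12:30–12:45, 16:00–16:15, 16:45–17:30.
Total common minutes: 15 + 15 + 45 = 75.

75 minutes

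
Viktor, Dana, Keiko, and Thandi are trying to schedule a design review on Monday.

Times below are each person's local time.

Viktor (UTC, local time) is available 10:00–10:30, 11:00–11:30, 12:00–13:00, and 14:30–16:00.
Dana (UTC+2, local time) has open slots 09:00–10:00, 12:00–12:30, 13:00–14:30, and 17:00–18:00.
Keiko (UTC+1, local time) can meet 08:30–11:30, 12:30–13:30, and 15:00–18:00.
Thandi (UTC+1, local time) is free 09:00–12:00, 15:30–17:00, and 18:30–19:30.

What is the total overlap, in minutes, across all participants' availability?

Viktor → UTC: 10:00–10:30, 11:00–11:30, 12:00–13:00, 14:30–16:00.
Dana → UTC: 07:00–08:00, 10:00–10:30, 11:00–12:30, 15:00–16:00.
Keiko → UTC: 07:30–10:30, 11:30–12:30, 14:00–17:00.
Thandi → UTC: 08:00–11:00, 14:30–16:00, 17:30–18:30.
Viktor ∩ Dana: 10:00–10:30, 11:00–11:30, 12:00–12:30, 15:00–16:00.
Viktor ∩ Dana ∩ Keiko: 10:00–10:30, 12:00–12:30, 15:00–16:00.
Viktor ∩ Dana ∩ Keiko ∩ Thandi: 10:00–10:30, 15:00–16:00.
Total common minutes: 30 + 60 = 90.

90 minutes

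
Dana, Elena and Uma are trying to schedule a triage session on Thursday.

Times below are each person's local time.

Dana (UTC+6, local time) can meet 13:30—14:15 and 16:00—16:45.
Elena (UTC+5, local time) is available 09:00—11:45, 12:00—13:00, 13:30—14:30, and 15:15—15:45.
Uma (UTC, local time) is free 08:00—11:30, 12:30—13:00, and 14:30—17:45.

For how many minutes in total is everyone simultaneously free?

30 minutes

Dana → UTC: 07:30–08:15, 10:00–10:45.
Elena → UTC: 04:00–06:45, 07:00–08:00, 08:30–09:30, 10:15–10:45.
Uma → UTC: 08:00–11:30, 12:30–13:00, 14:30–17:45.
Dana ∩ Elena: 07:30–08:00, 10:15–10:45.
Dana ∩ Elena ∩ Uma: 10:15–10:45.
Total common minutes: 30.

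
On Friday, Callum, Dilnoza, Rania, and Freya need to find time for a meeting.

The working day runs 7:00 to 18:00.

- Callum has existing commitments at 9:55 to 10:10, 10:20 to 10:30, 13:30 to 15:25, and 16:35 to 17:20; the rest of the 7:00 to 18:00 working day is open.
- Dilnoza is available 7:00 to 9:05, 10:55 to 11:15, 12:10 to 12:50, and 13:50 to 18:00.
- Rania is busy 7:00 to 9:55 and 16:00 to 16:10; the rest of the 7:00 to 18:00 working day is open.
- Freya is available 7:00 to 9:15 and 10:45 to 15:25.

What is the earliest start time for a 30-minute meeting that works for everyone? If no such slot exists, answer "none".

12:10

Callum free within 07:00–18:00: 07:00–09:55, 10:10–10:20, 10:30–13:30, 15:25–16:35, 17:20–18:00.
Rania free within 07:00–18:00: 09:55–16:00, 16:10–18:00.
Callum ∩ Dilnoza: 07:00–09:05, 10:55–11:15, 12:10–12:50, 15:25–16:35, 17:20–18:00.
Callum ∩ Dilnoza ∩ Rania: 10:55–11:15, 12:10–12:50, 15:25–16:00, 16:10–16:35, 17:20–18:00.
Callum ∩ Dilnoza ∩ Rania ∩ Freya: 10:55–11:15, 12:10–12:50.
Windows ≥ 30 min: 12:10–12:50.
Earliest such window starts at 12:10.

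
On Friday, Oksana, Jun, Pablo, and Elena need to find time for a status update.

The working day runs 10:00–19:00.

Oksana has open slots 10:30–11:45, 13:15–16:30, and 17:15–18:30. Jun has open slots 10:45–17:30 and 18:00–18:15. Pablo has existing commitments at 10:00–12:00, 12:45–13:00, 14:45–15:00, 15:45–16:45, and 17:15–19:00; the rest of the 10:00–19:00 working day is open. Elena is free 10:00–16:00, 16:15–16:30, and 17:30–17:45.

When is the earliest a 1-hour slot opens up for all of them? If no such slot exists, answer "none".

Pablo free within 10:00–19:00: 12:00–12:45, 13:00–14:45, 15:00–15:45, 16:45–17:15.
Oksana ∩ Jun: 10:45–11:45, 13:15–16:30, 17:15–17:30, 18:00–18:15.
Oksana ∩ Jun ∩ Pablo: 13:15–14:45, 15:00–15:45.
Oksana ∩ Jun ∩ Pablo ∩ Elena: 13:15–14:45, 15:00–15:45.
Windows ≥ 60 min: 13:15–14:45.
Earliest such window starts at 13:15.

13:15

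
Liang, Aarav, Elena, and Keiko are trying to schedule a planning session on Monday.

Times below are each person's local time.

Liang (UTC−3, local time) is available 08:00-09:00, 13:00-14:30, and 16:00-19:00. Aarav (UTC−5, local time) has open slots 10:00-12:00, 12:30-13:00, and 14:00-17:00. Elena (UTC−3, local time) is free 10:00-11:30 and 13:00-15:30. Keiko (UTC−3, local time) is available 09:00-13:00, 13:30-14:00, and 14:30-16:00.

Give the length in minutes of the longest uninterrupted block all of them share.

30 minutes

Liang → UTC: 11:00–12:00, 16:00–17:30, 19:00–22:00.
Aarav → UTC: 15:00–17:00, 17:30–18:00, 19:00–22:00.
Elena → UTC: 13:00–14:30, 16:00–18:30.
Keiko → UTC: 12:00–16:00, 16:30–17:00, 17:30–19:00.
Liang ∩ Aarav: 16:00–17:00, 19:00–22:00.
Liang ∩ Aarav ∩ Elena: 16:00–17:00.
Liang ∩ Aarav ∩ Elena ∩ Keiko: 16:30–17:00.
Single common window of 30 minutes.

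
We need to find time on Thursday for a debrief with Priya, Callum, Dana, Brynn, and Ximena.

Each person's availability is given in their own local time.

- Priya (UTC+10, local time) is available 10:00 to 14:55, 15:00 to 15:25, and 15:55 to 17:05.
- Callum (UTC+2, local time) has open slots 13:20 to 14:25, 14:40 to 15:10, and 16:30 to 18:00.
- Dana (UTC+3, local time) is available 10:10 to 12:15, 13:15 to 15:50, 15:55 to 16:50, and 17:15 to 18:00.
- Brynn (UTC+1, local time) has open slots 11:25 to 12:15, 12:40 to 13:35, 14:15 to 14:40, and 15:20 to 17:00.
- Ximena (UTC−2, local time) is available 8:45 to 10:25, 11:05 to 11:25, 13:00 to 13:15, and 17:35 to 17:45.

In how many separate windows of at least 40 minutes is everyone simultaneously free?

0

Priya → UTC: 00:00–04:55, 05:00–05:25, 05:55–07:05.
Callum → UTC: 11:20–12:25, 12:40–13:10, 14:30–16:00.
Dana → UTC: 07:10–09:15, 10:15–12:50, 12:55–13:50, 14:15–15:00.
Brynn → UTC: 10:25–11:15, 11:40–12:35, 13:15–13:40, 14:20–16:00.
Ximena → UTC: 10:45–12:25, 13:05–13:25, 15:00–15:15, 19:35–19:45.
Priya ∩ Callum: (none).
Priya ∩ Callum ∩ Dana: (none).
Priya ∩ Callum ∩ Dana ∩ Brynn: (none).
Priya ∩ Callum ∩ Dana ∩ Brynn ∩ Ximena: (none).
Windows ≥ 40 min: (none).
That's 0 windows.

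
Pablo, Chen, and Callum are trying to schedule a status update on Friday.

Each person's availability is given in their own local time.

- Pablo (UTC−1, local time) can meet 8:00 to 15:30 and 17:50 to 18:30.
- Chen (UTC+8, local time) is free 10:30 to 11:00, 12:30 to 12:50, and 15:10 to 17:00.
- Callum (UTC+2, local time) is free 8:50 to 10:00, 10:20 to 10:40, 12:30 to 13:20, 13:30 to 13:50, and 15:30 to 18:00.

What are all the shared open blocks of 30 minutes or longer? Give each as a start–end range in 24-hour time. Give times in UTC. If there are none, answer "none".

none

Pablo → UTC: 09:00–16:30, 18:50–19:30.
Chen → UTC: 02:30–03:00, 04:30–04:50, 07:10–09:00.
Callum → UTC: 06:50–08:00, 08:20–08:40, 10:30–11:20, 11:30–11:50, 13:30–16:00.
Pablo ∩ Chen: (none).
Pablo ∩ Chen ∩ Callum: (none).
Windows ≥ 30 min: (none).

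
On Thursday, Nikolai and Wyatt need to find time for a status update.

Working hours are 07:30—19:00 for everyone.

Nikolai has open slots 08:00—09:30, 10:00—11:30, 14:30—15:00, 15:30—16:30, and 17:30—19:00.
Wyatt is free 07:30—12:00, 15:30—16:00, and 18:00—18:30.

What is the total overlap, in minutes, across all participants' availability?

240 minutes

Nikolai ∩ Wyatt: 08:00–09:30, 10:00–11:30, 15:30–16:00, 18:00–18:30.
Total common minutes: 90 + 90 + 30 + 30 = 240.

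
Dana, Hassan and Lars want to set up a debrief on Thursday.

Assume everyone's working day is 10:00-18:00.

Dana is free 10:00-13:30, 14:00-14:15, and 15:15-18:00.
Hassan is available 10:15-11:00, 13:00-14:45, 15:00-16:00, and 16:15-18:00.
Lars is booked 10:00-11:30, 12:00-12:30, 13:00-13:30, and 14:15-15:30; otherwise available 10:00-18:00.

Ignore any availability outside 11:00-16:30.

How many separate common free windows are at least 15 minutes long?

3

Lars free within 10:00–18:00: 11:30–12:00, 12:30–13:00, 13:30–14:15, 15:30–18:00.
Dana ∩ Hassan: 10:15–11:00, 13:00–13:30, 14:00–14:15, 15:15–16:00, 16:15–18:00.
Dana ∩ Hassan ∩ Lars: 14:00–14:15, 15:30–16:00, 16:15–18:00.
Restricted to 11:00–16:30: 14:00–14:15, 15:30–16:00, 16:15–16:30.
Windows ≥ 15 min: 14:00–14:15, 15:30–16:00, 16:15–16:30.
That's 3 windows.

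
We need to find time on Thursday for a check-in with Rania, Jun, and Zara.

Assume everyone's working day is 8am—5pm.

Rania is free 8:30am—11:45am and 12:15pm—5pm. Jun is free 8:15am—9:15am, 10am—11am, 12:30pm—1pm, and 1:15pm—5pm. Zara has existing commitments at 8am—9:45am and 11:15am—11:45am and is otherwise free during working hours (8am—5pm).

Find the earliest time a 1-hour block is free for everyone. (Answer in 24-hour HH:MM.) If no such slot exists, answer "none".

10:00

Zara free within 08:00–17:00: 09:45–11:15, 11:45–17:00.
Rania ∩ Jun: 08:30–09:15, 10:00–11:00, 12:30–13:00, 13:15–17:00.
Rania ∩ Jun ∩ Zara: 10:00–11:00, 12:30–13:00, 13:15–17:00.
Windows ≥ 60 min: 10:00–11:00, 13:15–17:00.
Earliest such window starts at 10:00.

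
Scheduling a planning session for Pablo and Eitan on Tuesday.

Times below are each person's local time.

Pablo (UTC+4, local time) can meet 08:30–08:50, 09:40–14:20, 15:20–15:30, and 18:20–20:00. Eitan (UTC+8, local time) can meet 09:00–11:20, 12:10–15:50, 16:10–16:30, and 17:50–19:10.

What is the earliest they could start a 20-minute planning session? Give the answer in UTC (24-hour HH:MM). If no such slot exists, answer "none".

04:30

Pablo → UTC: 04:30–04:50, 05:40–10:20, 11:20–11:30, 14:20–16:00.
Eitan → UTC: 01:00–03:20, 04:10–07:50, 08:10–08:30, 09:50–11:10.
Pablo ∩ Eitan: 04:30–04:50, 05:40–07:50, 08:10–08:30, 09:50–10:20.
Windows ≥ 20 min: 04:30–04:50, 05:40–07:50, 08:10–08:30, 09:50–10:20.
Earliest such window starts at 04:30.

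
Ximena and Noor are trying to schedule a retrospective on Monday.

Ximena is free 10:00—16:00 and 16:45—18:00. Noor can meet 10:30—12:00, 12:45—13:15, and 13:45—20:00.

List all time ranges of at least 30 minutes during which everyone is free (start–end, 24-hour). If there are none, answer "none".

Ximena ∩ Noor: 10:30–12:00, 12:45–13:15, 13:45–16:00, 16:45–18:00.
Windows ≥ 30 min: 10:30–12:00, 12:45–13:15, 13:45–16:00, 16:45–18:00.

10:30–12:00, 12:45–13:15, 13:45–16:00, 16:45–18:00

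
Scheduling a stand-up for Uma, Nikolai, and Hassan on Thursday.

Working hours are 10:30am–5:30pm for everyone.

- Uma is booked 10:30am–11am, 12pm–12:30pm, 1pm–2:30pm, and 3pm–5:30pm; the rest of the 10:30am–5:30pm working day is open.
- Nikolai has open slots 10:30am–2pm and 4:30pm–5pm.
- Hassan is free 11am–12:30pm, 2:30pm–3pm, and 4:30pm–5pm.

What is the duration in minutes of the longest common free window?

Uma free within 10:30–17:30: 11:00–12:00, 12:30–13:00, 14:30–15:00.
Uma ∩ Nikolai: 11:00–12:00, 12:30–13:00.
Uma ∩ Nikolai ∩ Hassan: 11:00–12:00.
Single common window of 60 minutes.

60 minutes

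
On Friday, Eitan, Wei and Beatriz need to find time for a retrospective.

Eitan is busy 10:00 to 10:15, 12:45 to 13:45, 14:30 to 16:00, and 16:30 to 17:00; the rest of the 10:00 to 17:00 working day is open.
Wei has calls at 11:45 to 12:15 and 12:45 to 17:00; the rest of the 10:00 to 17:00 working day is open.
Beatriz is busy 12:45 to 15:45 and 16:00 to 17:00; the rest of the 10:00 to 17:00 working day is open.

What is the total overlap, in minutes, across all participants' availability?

Eitan free within 10:00–17:00: 10:15–12:45, 13:45–14:30, 16:00–16:30.
Wei free within 10:00–17:00: 10:00–11:45, 12:15–12:45.
Beatriz free within 10:00–17:00: 10:00–12:45, 15:45–16:00.
Eitan ∩ Wei: 10:15–11:45, 12:15–12:45.
Eitan ∩ Wei ∩ Beatriz: 10:15–11:45, 12:15–12:45.
Total common minutes: 90 + 30 = 120.

120 minutes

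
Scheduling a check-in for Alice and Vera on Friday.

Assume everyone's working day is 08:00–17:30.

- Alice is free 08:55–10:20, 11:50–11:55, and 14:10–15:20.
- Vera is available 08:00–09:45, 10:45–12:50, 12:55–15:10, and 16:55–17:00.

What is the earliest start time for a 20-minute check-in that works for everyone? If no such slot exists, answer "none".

Alice ∩ Vera: 08:55–09:45, 11:50–11:55, 14:10–15:10.
Windows ≥ 20 min: 08:55–09:45, 14:10–15:10.
Earliest such window starts at 08:55.

08:55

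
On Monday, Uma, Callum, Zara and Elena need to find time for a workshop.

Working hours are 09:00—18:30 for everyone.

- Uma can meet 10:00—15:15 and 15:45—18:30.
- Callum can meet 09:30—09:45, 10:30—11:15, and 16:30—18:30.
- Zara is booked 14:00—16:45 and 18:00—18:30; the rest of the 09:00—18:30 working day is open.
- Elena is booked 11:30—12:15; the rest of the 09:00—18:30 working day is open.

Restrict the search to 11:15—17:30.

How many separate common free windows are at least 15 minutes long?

Zara free within 09:00–18:30: 09:00–14:00, 16:45–18:00.
Elena free within 09:00–18:30: 09:00–11:30, 12:15–18:30.
Uma ∩ Callum: 10:30–11:15, 16:30–18:30.
Uma ∩ Callum ∩ Zara: 10:30–11:15, 16:45–18:00.
Uma ∩ Callum ∩ Zara ∩ Elena: 10:30–11:15, 16:45–18:00.
Restricted to 11:15–17:30: 16:45–17:30.
Windows ≥ 15 min: 16:45–17:30.
That's 1 window.

1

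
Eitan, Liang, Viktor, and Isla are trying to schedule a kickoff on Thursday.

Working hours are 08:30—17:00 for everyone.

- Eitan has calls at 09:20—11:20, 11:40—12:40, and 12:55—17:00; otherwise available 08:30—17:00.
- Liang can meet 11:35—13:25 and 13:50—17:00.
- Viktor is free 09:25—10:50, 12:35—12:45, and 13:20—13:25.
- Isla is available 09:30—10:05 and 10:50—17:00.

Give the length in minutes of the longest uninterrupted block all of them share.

Eitan free within 08:30–17:00: 08:30–09:20, 11:20–11:40, 12:40–12:55.
Eitan ∩ Liang: 11:35–11:40, 12:40–12:55.
Eitan ∩ Liang ∩ Viktor: 12:40–12:45.
Eitan ∩ Liang ∩ Viktor ∩ Isla: 12:40–12:45.
Single common window of 5 minutes.

5 minutes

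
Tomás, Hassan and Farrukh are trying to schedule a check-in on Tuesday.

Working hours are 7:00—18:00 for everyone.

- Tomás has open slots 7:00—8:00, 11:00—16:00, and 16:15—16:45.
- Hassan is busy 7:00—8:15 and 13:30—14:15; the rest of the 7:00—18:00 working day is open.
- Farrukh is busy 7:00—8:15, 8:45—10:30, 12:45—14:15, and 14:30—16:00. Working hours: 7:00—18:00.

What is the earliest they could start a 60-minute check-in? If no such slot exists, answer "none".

11:00

Hassan free within 07:00–18:00: 08:15–13:30, 14:15–18:00.
Farrukh free within 07:00–18:00: 08:15–08:45, 10:30–12:45, 14:15–14:30, 16:00–18:00.
Tomás ∩ Hassan: 11:00–13:30, 14:15–16:00, 16:15–16:45.
Tomás ∩ Hassan ∩ Farrukh: 11:00–12:45, 14:15–14:30, 16:15–16:45.
Windows ≥ 60 min: 11:00–12:45.
Earliest such window starts at 11:00.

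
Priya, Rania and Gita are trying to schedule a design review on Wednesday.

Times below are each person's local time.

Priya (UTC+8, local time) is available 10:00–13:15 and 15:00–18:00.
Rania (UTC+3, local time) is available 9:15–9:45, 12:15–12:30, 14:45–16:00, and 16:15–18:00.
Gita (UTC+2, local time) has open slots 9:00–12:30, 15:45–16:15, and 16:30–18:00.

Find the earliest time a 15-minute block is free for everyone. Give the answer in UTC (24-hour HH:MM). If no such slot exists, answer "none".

09:15

Priya → UTC: 02:00–05:15, 07:00–10:00.
Rania → UTC: 06:15–06:45, 09:15–09:30, 11:45–13:00, 13:15–15:00.
Gita → UTC: 07:00–10:30, 13:45–14:15, 14:30–16:00.
Priya ∩ Rania: 09:15–09:30.
Priya ∩ Rania ∩ Gita: 09:15–09:30.
Windows ≥ 15 min: 09:15–09:30.
Earliest such window starts at 09:15.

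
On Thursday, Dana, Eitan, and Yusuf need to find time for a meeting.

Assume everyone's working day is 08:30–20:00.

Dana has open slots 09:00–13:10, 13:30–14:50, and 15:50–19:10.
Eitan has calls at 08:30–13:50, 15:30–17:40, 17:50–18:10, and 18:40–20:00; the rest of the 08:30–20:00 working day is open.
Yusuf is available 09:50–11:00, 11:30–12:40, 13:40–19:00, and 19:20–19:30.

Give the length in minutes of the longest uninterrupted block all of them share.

Eitan free within 08:30–20:00: 13:50–15:30, 17:40–17:50, 18:10–18:40.
Dana ∩ Eitan: 13:50–14:50, 17:40–17:50, 18:10–18:40.
Dana ∩ Eitan ∩ Yusuf: 13:50–14:50, 17:40–17:50, 18:10–18:40.
Common window lengths: 60, 10, 30 min; longest is 60.

60 minutes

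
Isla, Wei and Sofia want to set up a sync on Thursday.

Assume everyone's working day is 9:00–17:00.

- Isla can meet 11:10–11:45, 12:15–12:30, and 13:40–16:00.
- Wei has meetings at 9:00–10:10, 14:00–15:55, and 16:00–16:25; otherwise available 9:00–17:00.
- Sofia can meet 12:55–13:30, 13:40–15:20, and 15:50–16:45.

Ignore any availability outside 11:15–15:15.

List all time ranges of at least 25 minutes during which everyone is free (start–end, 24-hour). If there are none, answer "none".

Wei free within 09:00–17:00: 10:10–14:00, 15:55–16:00, 16:25–17:00.
Isla ∩ Wei: 11:10–11:45, 12:15–12:30, 13:40–14:00, 15:55–16:00.
Isla ∩ Wei ∩ Sofia: 13:40–14:00, 15:55–16:00.
Restricted to 11:15–15:15: 13:40–14:00.
Windows ≥ 25 min: (none).

none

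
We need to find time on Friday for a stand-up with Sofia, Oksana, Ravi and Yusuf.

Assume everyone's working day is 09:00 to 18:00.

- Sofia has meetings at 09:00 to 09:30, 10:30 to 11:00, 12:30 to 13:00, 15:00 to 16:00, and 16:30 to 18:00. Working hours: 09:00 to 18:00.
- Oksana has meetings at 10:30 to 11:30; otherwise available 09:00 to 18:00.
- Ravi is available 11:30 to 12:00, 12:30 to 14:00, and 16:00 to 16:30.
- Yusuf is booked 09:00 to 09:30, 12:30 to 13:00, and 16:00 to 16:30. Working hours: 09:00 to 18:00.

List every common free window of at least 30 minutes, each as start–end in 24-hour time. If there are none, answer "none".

11:30–12:00, 13:00–14:00

Sofia free within 09:00–18:00: 09:30–10:30, 11:00–12:30, 13:00–15:00, 16:00–16:30.
Oksana free within 09:00–18:00: 09:00–10:30, 11:30–18:00.
Yusuf free within 09:00–18:00: 09:30–12:30, 13:00–16:00, 16:30–18:00.
Sofia ∩ Oksana: 09:30–10:30, 11:30–12:30, 13:00–15:00, 16:00–16:30.
Sofia ∩ Oksana ∩ Ravi: 11:30–12:00, 13:00–14:00, 16:00–16:30.
Sofia ∩ Oksana ∩ Ravi ∩ Yusuf: 11:30–12:00, 13:00–14:00.
Windows ≥ 30 min: 11:30–12:00, 13:00–14:00.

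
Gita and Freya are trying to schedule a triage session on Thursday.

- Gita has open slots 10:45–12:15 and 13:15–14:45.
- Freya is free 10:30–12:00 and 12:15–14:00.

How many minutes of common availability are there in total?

120 minutes

Gita ∩ Freya: 10:45–12:00, 13:15–14:00.
Total common minutes: 75 + 45 = 120.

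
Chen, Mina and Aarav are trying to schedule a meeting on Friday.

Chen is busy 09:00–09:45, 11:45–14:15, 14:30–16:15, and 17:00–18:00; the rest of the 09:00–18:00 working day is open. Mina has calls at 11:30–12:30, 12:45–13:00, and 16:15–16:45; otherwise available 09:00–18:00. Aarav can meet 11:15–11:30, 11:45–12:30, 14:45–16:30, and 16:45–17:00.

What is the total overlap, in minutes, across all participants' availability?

Chen free within 09:00–18:00: 09:45–11:45, 14:15–14:30, 16:15–17:00.
Mina free within 09:00–18:00: 09:00–11:30, 12:30–12:45, 13:00–16:15, 16:45–18:00.
Chen ∩ Mina: 09:45–11:30, 14:15–14:30, 16:45–17:00.
Chen ∩ Mina ∩ Aarav: 11:15–11:30, 16:45–17:00.
Total common minutes: 15 + 15 = 30.

30 minutes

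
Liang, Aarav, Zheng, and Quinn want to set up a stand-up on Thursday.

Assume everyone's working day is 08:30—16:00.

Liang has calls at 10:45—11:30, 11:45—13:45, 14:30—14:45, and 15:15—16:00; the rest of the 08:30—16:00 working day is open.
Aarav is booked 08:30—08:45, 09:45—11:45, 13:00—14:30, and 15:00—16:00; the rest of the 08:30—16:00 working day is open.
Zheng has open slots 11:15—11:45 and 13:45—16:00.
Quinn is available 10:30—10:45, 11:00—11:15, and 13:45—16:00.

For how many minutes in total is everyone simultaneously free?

15 minutes

Liang free within 08:30–16:00: 08:30–10:45, 11:30–11:45, 13:45–14:30, 14:45–15:15.
Aarav free within 08:30–16:00: 08:45–09:45, 11:45–13:00, 14:30–15:00.
Liang ∩ Aarav: 08:45–09:45, 14:45–15:00.
Liang ∩ Aarav ∩ Zheng: 14:45–15:00.
Liang ∩ Aarav ∩ Zheng ∩ Quinn: 14:45–15:00.
Total common minutes: 15.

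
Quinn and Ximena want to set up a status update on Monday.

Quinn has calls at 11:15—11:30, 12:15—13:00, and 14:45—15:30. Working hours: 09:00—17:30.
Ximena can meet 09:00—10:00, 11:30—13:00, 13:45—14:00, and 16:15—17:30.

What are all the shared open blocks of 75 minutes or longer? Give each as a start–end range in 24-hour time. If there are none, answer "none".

16:15–17:30

Quinn free within 09:00–17:30: 09:00–11:15, 11:30–12:15, 13:00–14:45, 15:30–17:30.
Quinn ∩ Ximena: 09:00–10:00, 11:30–12:15, 13:45–14:00, 16:15–17:30.
Windows ≥ 75 min: 16:15–17:30.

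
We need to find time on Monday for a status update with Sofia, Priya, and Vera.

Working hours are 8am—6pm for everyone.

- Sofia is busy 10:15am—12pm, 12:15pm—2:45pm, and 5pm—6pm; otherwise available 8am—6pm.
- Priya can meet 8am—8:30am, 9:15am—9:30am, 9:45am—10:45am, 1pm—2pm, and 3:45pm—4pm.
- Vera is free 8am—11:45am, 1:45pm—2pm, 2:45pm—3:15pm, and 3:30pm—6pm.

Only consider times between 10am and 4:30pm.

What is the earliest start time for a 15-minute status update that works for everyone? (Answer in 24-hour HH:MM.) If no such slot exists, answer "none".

Sofia free within 08:00–18:00: 08:00–10:15, 12:00–12:15, 14:45–17:00.
Sofia ∩ Priya: 08:00–08:30, 09:15–09:30, 09:45–10:15, 15:45–16:00.
Sofia ∩ Priya ∩ Vera: 08:00–08:30, 09:15–09:30, 09:45–10:15, 15:45–16:00.
Restricted to 10:00–16:30: 10:00–10:15, 15:45–16:00.
Windows ≥ 15 min: 10:00–10:15, 15:45–16:00.
Earliest such window starts at 10:00.

10:00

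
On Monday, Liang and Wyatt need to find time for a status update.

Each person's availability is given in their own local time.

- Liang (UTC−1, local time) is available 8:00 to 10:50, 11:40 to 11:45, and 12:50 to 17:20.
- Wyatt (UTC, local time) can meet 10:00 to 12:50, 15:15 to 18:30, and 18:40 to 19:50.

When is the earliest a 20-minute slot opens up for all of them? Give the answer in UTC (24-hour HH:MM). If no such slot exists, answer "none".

10:00

Liang → UTC: 09:00–11:50, 12:40–12:45, 13:50–18:20.
Wyatt → UTC: 10:00–12:50, 15:15–18:30, 18:40–19:50.
Liang ∩ Wyatt: 10:00–11:50, 12:40–12:45, 15:15–18:20.
Windows ≥ 20 min: 10:00–11:50, 15:15–18:20.
Earliest such window starts at 10:00.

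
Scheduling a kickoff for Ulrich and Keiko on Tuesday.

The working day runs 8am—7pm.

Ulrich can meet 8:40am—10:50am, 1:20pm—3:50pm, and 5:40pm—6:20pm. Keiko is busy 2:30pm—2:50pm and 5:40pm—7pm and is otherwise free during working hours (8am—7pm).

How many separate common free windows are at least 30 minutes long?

3

Keiko free within 08:00–19:00: 08:00–14:30, 14:50–17:40.
Ulrich ∩ Keiko: 08:40–10:50, 13:20–14:30, 14:50–15:50.
Windows ≥ 30 min: 08:40–10:50, 13:20–14:30, 14:50–15:50.
That's 3 windows.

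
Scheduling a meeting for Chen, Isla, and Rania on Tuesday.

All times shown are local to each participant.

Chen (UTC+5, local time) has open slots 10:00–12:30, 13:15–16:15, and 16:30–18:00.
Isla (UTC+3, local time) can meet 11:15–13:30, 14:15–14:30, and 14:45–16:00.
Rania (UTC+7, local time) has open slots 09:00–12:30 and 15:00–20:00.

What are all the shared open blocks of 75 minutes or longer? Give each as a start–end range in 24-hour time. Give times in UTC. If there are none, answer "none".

08:15–10:30, 11:45–13:00

Chen → UTC: 05:00–07:30, 08:15–11:15, 11:30–13:00.
Isla → UTC: 08:15–10:30, 11:15–11:30, 11:45–13:00.
Rania → UTC: 02:00–05:30, 08:00–13:00.
Chen ∩ Isla: 08:15–10:30, 11:45–13:00.
Chen ∩ Isla ∩ Rania: 08:15–10:30, 11:45–13:00.
Windows ≥ 75 min: 08:15–10:30, 11:45–13:00.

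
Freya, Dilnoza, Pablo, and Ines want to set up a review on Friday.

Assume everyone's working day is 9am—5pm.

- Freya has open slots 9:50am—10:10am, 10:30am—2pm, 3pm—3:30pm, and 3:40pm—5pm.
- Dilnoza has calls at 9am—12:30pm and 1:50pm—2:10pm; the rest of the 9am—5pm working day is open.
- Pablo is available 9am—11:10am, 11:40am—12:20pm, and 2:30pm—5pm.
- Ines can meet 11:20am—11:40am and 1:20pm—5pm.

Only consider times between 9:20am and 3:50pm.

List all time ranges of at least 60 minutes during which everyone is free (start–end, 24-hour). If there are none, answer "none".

Dilnoza free within 09:00–17:00: 12:30–13:50, 14:10–17:00.
Freya ∩ Dilnoza: 12:30–13:50, 15:00–15:30, 15:40–17:00.
Freya ∩ Dilnoza ∩ Pablo: 15:00–15:30, 15:40–17:00.
Freya ∩ Dilnoza ∩ Pablo ∩ Ines: 15:00–15:30, 15:40–17:00.
Restricted to 09:20–15:50: 15:00–15:30, 15:40–15:50.
Windows ≥ 60 min: (none).

none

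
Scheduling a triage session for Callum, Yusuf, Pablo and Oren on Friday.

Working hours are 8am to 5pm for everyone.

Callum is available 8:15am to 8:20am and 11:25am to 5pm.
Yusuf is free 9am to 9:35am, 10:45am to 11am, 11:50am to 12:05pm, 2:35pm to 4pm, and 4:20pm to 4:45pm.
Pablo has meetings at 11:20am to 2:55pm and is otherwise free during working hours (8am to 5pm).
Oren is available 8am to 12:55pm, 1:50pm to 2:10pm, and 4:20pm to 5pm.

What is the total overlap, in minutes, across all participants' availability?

25 minutes

Pablo free within 08:00–17:00: 08:00–11:20, 14:55–17:00.
Callum ∩ Yusuf: 11:50–12:05, 14:35–16:00, 16:20–16:45.
Callum ∩ Yusuf ∩ Pablo: 14:55–16:00, 16:20–16:45.
Callum ∩ Yusuf ∩ Pablo ∩ Oren: 16:20–16:45.
Total common minutes: 25.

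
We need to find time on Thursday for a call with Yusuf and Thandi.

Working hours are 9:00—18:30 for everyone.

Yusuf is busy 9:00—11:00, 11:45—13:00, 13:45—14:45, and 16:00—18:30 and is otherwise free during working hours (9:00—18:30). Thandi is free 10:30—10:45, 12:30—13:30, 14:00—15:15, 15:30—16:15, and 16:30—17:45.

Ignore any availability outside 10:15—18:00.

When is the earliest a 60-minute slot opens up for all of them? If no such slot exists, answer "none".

none

Yusuf free within 09:00–18:30: 11:00–11:45, 13:00–13:45, 14:45–16:00.
Yusuf ∩ Thandi: 13:00–13:30, 14:45–15:15, 15:30–16:00.
Restricted to 10:15–18:00: 13:00–13:30, 14:45–15:15, 15:30–16:00.
Windows ≥ 60 min: (none).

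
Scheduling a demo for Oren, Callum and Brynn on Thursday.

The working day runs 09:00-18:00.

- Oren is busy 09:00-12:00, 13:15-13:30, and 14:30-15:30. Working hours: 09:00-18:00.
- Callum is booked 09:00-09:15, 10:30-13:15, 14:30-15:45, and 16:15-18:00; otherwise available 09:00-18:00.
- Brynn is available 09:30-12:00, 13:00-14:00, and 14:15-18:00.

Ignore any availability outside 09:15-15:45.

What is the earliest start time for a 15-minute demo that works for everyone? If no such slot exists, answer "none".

Oren free within 09:00–18:00: 12:00–13:15, 13:30–14:30, 15:30–18:00.
Callum free within 09:00–18:00: 09:15–10:30, 13:15–14:30, 15:45–16:15.
Oren ∩ Callum: 13:30–14:30, 15:45–16:15.
Oren ∩ Callum ∩ Brynn: 13:30–14:00, 14:15–14:30, 15:45–16:15.
Restricted to 09:15–15:45: 13:30–14:00, 14:15–14:30.
Windows ≥ 15 min: 13:30–14:00, 14:15–14:30.
Earliest such window starts at 13:30.

13:30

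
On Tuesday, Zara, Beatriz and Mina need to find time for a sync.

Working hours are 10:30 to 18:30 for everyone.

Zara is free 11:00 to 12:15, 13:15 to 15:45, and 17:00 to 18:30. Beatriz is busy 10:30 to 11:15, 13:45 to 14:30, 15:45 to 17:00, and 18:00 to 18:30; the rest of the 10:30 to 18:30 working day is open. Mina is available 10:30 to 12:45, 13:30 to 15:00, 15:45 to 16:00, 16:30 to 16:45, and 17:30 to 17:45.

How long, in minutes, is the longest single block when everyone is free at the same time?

Beatriz free within 10:30–18:30: 11:15–13:45, 14:30–15:45, 17:00–18:00.
Zara ∩ Beatriz: 11:15–12:15, 13:15–13:45, 14:30–15:45, 17:00–18:00.
Zara ∩ Beatriz ∩ Mina: 11:15–12:15, 13:30–13:45, 14:30–15:00, 17:30–17:45.
Common window lengths: 60, 15, 30, 15 min; longest is 60.

60 minutes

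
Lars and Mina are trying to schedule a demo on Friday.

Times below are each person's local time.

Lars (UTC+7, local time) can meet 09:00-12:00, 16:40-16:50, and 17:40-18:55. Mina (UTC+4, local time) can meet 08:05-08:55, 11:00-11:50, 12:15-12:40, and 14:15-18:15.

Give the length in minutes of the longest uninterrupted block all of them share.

75 minutes

Lars → UTC: 02:00–05:00, 09:40–09:50, 10:40–11:55.
Mina → UTC: 04:05–04:55, 07:00–07:50, 08:15–08:40, 10:15–14:15.
Lars ∩ Mina: 04:05–04:55, 10:40–11:55.
Common window lengths: 50, 75 min; longest is 75.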